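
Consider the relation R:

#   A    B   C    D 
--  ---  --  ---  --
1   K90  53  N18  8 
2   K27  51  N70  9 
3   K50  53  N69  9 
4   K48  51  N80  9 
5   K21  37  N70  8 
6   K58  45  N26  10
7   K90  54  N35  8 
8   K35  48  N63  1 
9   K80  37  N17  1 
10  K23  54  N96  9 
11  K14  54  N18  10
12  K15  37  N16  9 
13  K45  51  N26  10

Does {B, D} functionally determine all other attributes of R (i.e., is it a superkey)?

No

Rows 2 and 4 have the same {B, D} value (B=51, D=9) but are distinct tuples, so {B, D} does not determine every attribute — not a superkey.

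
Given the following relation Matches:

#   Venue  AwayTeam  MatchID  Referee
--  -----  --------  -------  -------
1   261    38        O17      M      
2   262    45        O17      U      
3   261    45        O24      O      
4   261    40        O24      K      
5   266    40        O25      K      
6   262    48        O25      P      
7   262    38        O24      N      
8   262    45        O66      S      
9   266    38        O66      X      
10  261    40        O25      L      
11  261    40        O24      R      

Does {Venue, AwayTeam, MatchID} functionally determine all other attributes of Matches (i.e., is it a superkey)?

No

Rows 4 and 11 have the same {Venue, AwayTeam, MatchID} value (Venue=261, AwayTeam=40, MatchID=O24) but are distinct tuples, so {Venue, AwayTeam, MatchID} does not determine every attribute — not a superkey.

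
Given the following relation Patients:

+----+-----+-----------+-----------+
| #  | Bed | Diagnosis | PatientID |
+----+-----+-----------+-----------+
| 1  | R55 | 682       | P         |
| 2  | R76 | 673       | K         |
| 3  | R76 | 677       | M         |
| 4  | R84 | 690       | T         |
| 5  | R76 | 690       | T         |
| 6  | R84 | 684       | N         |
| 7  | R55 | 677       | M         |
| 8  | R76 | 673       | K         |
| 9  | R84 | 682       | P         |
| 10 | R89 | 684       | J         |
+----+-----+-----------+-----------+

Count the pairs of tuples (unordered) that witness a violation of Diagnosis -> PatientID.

Diagnosis=682: all 2 rows agree on PatientID — 0 pairs.
Diagnosis=673: all 2 rows agree on PatientID — 0 pairs.
Diagnosis=677: all 2 rows agree on PatientID — 0 pairs.
Diagnosis=690: all 2 rows agree on PatientID — 0 pairs.
Diagnosis=684: violating pairs (6,10) — 1 pair.

1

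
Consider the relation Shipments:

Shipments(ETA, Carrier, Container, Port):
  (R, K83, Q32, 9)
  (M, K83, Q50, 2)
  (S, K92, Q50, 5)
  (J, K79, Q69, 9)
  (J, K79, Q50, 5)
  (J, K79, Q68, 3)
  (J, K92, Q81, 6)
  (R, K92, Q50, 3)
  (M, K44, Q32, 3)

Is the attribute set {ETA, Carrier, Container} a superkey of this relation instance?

All 9 rows have distinct {ETA, Carrier, Container} values, so {ETA, Carrier, Container} → (all attributes) holds and {ETA, Carrier, Container} is a superkey.

Yes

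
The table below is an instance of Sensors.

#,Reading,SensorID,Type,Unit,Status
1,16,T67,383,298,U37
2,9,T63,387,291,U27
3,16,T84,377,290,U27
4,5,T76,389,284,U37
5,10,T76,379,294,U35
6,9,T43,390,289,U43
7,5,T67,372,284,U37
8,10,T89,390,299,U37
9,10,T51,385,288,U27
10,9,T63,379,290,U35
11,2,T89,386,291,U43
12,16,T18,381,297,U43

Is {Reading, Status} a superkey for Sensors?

Rows 4 and 7 have the same {Reading, Status} value (Reading=5, Status=U37) but are distinct tuples, so {Reading, Status} does not determine every attribute — not a superkey.

No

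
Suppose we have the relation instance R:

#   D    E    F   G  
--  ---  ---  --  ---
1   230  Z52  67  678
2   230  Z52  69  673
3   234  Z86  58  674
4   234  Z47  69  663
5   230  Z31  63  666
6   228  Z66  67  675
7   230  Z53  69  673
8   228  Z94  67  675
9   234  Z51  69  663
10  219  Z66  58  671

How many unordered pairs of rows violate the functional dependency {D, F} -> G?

0

(D=230, F=69): all 2 rows agree on G — 0 pairs.
(D=234, F=69): all 2 rows agree on G — 0 pairs.
(D=228, F=67): all 2 rows agree on G — 0 pairs.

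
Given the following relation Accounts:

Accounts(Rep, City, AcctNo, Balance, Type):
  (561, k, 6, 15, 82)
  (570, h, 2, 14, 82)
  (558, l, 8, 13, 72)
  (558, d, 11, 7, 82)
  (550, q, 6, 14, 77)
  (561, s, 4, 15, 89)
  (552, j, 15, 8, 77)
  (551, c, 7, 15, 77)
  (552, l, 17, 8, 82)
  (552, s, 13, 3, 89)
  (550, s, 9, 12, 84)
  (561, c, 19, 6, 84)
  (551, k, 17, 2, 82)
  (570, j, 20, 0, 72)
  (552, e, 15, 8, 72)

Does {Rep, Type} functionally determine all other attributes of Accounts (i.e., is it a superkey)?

All 15 rows have distinct {Rep, Type} values, so {Rep, Type} → (all attributes) holds and {Rep, Type} is a superkey.

Yes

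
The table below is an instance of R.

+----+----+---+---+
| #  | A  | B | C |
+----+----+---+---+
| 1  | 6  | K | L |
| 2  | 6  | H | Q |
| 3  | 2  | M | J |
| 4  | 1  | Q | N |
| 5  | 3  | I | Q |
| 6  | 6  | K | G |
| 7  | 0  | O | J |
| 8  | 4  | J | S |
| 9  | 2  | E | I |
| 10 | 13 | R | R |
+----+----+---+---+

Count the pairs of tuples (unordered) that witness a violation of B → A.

B=K: all 2 rows agree on A — 0 pairs.

0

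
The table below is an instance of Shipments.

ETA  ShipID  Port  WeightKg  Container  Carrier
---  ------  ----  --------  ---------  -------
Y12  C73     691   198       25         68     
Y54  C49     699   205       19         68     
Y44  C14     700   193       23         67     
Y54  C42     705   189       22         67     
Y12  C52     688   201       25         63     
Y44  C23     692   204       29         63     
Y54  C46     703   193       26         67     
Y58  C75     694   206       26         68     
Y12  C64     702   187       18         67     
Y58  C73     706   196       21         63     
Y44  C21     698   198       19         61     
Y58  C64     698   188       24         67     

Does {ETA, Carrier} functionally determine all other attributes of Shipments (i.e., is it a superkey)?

Two distinct rows share (ETA=Y54, Carrier=67), so {ETA, Carrier} does not determine every attribute — not a superkey.

No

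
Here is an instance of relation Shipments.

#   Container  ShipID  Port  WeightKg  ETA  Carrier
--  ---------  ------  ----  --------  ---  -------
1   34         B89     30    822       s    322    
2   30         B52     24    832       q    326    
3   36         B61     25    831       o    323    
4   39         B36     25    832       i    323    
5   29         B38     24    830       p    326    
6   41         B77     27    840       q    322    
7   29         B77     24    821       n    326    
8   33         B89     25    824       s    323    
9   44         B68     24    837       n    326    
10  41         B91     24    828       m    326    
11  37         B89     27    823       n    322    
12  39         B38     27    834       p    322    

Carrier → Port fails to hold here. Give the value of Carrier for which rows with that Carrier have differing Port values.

Carrier=322: rows 1, 6, 11, 12 → Port takes values {30, 27} — violation
Carrier=326: rows 2, 5, 7, 9, 10 → Port = 24, 24, 24, 24, 24 ✓
Carrier=323: rows 3, 4, 8 → Port = 25, 25, 25 ✓
The only Carrier value with inconsistent Port is Carrier=322.

322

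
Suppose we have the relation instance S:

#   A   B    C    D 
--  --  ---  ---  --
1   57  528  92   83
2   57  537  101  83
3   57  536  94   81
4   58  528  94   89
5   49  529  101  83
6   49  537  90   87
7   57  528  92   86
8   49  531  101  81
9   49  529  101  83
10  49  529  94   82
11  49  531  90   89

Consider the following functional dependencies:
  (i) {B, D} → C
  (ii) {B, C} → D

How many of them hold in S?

1

(i) {B, D} → C: every LHS value maps to a single RHS value — holds.
(ii) {B, C} → D: (B=528, C=92): rows 1, 7 → D takes values {83, 86} — violation — fails.
1 of the 2 dependencies holds.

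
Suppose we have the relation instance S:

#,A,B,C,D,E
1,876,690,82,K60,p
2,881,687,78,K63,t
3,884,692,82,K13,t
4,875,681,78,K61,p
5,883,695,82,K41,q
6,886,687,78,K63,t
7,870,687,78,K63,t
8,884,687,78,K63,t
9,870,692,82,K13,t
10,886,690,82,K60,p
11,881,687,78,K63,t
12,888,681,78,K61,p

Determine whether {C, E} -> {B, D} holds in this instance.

(C=82, E=p): rows 1, 10 → {B,D} = (690, K60), (690, K60) ✓
(C=78, E=t): rows 2, 6, 7, 8, 11 → {B,D} = (687, K63), (687, K63), (687, K63), (687, K63), (687, K63) ✓
(C=82, E=t): rows 3, 9 → {B,D} = (692, K13), (692, K13) ✓
(C=78, E=p): rows 4, 12 → {B,D} = (681, K61), (681, K61) ✓
(C=82, E=q): row 5 → {B,D} = (695, K41) ✓
Every {C, E} value is associated with a single {B, D} value, so {C, E} -> {B, D} holds.

Yes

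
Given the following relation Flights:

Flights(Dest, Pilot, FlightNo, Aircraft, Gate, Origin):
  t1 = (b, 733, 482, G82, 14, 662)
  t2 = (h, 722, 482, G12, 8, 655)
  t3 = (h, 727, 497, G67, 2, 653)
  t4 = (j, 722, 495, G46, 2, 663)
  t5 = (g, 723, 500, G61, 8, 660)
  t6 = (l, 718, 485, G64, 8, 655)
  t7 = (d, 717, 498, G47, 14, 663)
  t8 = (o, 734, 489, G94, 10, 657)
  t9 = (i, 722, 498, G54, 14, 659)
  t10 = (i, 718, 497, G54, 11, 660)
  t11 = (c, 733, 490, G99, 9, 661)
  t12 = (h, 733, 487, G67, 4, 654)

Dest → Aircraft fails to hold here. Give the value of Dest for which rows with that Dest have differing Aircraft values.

h

Dest=b: row 1 → Aircraft = G82 ✓
Dest=h: rows 2, 3, 12 → Aircraft takes values {G12, G67} — violation
Dest=j: row 4 → Aircraft = G46 ✓
Dest=g: row 5 → Aircraft = G61 ✓
Dest=l: row 6 → Aircraft = G64 ✓
Dest=d: row 7 → Aircraft = G47 ✓
Dest=o: row 8 → Aircraft = G94 ✓
Dest=i: rows 9, 10 → Aircraft = G54, G54 ✓
Dest=c: row 11 → Aircraft = G99 ✓
The only Dest value with inconsistent Aircraft is Dest=h.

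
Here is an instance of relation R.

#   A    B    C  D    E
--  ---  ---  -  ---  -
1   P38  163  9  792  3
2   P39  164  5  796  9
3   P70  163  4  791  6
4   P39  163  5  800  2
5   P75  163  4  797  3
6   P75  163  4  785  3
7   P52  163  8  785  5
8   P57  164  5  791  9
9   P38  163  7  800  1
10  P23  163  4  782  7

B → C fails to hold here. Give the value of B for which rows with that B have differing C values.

163

B=163: rows 1, 3, 4, 5, 6, 7, 9, 10 → C takes values {9, 4, 5, 8, 7} — violation
B=164: rows 2, 8 → C = 5, 5 ✓
The only B value with inconsistent C is B=163.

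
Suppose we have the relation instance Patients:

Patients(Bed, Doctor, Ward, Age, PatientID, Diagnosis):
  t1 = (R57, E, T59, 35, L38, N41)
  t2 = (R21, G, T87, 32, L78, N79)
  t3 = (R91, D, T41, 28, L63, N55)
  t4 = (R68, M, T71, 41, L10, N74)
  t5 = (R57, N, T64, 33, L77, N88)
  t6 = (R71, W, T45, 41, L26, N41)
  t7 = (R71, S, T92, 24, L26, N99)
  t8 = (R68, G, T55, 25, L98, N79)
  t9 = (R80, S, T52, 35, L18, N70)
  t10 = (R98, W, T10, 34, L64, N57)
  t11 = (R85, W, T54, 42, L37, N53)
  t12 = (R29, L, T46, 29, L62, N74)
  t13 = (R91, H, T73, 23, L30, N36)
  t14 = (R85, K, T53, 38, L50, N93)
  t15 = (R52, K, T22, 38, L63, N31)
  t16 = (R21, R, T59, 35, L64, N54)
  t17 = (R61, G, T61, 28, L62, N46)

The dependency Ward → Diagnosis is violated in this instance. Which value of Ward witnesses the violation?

T59

Ward=T59: rows 1, 16 → Diagnosis takes values {N41, N54} — violation
Ward=T87: row 2 → Diagnosis = N79 ✓
Ward=T41: row 3 → Diagnosis = N55 ✓
Ward=T71: row 4 → Diagnosis = N74 ✓
Ward=T64: row 5 → Diagnosis = N88 ✓
Ward=T45: row 6 → Diagnosis = N41 ✓
Ward=T92: row 7 → Diagnosis = N99 ✓
Ward=T55: row 8 → Diagnosis = N79 ✓
Ward=T52: row 9 → Diagnosis = N70 ✓
Ward=T10: row 10 → Diagnosis = N57 ✓
Ward=T54: row 11 → Diagnosis = N53 ✓
Ward=T46: row 12 → Diagnosis = N74 ✓
Ward=T73: row 13 → Diagnosis = N36 ✓
Ward=T53: row 14 → Diagnosis = N93 ✓
Ward=T22: row 15 → Diagnosis = N31 ✓
Ward=T61: row 17 → Diagnosis = N46 ✓
The only Ward value with inconsistent Diagnosis is Ward=T59.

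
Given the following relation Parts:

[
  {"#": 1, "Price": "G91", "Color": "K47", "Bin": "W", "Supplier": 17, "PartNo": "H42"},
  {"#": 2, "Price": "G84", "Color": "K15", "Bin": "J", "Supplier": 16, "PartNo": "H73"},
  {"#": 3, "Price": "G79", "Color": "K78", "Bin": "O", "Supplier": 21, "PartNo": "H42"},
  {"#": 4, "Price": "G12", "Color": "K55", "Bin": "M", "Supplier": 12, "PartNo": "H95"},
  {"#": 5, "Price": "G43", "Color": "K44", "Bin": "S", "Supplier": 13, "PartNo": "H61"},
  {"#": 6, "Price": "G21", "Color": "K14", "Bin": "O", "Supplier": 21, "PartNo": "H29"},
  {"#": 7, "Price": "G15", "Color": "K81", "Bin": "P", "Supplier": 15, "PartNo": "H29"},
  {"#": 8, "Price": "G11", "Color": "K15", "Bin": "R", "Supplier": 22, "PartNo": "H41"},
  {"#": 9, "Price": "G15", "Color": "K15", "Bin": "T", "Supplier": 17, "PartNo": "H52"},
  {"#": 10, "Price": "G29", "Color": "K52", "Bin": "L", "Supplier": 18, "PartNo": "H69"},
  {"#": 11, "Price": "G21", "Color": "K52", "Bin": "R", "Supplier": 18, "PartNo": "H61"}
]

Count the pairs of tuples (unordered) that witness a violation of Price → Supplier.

2

Price=G21: violating pairs (6,11) — 1 pair.
Price=G15: violating pairs (7,9) — 1 pair.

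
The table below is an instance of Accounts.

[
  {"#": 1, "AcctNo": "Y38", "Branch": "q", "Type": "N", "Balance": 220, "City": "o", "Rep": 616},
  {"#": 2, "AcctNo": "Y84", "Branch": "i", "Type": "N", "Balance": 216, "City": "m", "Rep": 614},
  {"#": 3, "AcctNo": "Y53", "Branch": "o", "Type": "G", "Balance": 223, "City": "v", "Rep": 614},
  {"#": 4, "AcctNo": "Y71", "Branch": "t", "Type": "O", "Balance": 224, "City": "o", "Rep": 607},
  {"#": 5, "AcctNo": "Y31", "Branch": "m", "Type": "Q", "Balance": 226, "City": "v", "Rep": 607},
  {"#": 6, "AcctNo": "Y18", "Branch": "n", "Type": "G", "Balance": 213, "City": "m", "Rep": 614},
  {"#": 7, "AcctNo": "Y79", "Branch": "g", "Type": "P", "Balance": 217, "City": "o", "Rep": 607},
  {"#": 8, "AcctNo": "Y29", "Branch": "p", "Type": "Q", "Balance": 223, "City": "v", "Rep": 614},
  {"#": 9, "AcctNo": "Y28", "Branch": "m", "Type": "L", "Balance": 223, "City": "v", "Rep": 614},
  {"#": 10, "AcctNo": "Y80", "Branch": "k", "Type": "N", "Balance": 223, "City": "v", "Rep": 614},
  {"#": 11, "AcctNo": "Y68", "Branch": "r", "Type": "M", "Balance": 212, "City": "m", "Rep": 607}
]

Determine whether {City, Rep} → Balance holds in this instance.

(City=o, Rep=616): row 1 → Balance = 220 ✓
(City=m, Rep=614): rows 2, 6 → Balance takes values {216, 213} — violation
(City=v, Rep=614): rows 3, 8, 9, 10 → Balance = 223, 223, 223, 223 ✓
(City=o, Rep=607): rows 4, 7 → Balance takes values {224, 217} — violation
(City=v, Rep=607): row 5 → Balance = 226 ✓
(City=m, Rep=607): row 11 → Balance = 212 ✓
Two rows agree on {City, Rep} but differ on Balance, so {City, Rep} → Balance does not hold.

No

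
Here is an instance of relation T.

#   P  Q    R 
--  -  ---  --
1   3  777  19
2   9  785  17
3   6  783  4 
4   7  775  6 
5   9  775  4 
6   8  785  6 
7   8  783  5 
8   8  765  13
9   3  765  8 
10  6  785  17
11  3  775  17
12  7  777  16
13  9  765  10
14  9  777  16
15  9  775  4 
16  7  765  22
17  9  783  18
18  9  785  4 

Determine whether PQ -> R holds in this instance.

No

(P=3, Q=777): row 1 → R = 19 ✓
(P=9, Q=785): rows 2, 18 → R takes values {17, 4} — violation
(P=6, Q=783): row 3 → R = 4 ✓
(P=7, Q=775): row 4 → R = 6 ✓
(P=9, Q=775): rows 5, 15 → R = 4, 4 ✓
(P=8, Q=785): row 6 → R = 6 ✓
(P=8, Q=783): row 7 → R = 5 ✓
(P=8, Q=765): row 8 → R = 13 ✓
(P=3, Q=765): row 9 → R = 8 ✓
(P=6, Q=785): row 10 → R = 17 ✓
(P=3, Q=775): row 11 → R = 17 ✓
(P=7, Q=777): row 12 → R = 16 ✓
(P=9, Q=765): row 13 → R = 10 ✓
(P=9, Q=777): row 14 → R = 16 ✓
(P=7, Q=765): row 16 → R = 22 ✓
(P=9, Q=783): row 17 → R = 18 ✓
Two rows agree on PQ but differ on R, so PQ -> R does not hold.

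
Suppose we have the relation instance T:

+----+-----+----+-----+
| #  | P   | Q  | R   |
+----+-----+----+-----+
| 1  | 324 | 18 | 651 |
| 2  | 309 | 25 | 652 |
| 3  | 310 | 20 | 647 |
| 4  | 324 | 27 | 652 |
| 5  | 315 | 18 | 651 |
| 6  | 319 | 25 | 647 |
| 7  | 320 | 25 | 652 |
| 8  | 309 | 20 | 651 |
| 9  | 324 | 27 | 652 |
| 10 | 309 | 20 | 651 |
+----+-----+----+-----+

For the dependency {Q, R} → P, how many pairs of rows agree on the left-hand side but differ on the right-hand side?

2

(Q=18, R=651): violating pairs (1,5) — 1 pair.
(Q=25, R=652): violating pairs (2,7) — 1 pair.
(Q=27, R=652): all 2 rows agree on P — 0 pairs.
(Q=20, R=651): all 2 rows agree on P — 0 pairs.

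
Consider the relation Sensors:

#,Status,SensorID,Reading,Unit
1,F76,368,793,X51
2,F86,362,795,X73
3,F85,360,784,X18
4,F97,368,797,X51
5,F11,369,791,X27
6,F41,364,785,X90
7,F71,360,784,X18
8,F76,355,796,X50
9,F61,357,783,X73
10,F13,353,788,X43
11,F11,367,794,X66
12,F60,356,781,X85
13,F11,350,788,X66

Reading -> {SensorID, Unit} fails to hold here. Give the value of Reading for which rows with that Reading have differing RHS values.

Reading=793: row 1 → {SensorID,Unit} = (368, X51) ✓
Reading=795: row 2 → {SensorID,Unit} = (362, X73) ✓
Reading=784: rows 3, 7 → {SensorID,Unit} = (360, X18), (360, X18) ✓
Reading=797: row 4 → {SensorID,Unit} = (368, X51) ✓
Reading=791: row 5 → {SensorID,Unit} = (369, X27) ✓
Reading=785: row 6 → {SensorID,Unit} = (364, X90) ✓
Reading=796: row 8 → {SensorID,Unit} = (355, X50) ✓
Reading=783: row 9 → {SensorID,Unit} = (357, X73) ✓
Reading=788: rows 10, 13 → {SensorID,Unit} takes values {(353, X43), (350, X66)} — violation
Reading=794: row 11 → {SensorID,Unit} = (367, X66) ✓
Reading=781: row 12 → {SensorID,Unit} = (356, X85) ✓
The only Reading value with inconsistent RHS is Reading=788.

788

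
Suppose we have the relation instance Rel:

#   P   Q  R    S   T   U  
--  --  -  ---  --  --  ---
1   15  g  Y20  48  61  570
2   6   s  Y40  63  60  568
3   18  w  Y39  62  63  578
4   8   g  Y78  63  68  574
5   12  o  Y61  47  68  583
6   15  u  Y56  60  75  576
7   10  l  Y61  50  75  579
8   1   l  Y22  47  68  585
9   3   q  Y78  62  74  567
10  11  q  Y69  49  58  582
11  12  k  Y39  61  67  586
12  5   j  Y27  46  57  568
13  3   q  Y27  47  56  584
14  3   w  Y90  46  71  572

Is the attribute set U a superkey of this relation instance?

No

Rows 2 and 12 have the same U value U=568 but are distinct tuples, so U does not determine every attribute — not a superkey.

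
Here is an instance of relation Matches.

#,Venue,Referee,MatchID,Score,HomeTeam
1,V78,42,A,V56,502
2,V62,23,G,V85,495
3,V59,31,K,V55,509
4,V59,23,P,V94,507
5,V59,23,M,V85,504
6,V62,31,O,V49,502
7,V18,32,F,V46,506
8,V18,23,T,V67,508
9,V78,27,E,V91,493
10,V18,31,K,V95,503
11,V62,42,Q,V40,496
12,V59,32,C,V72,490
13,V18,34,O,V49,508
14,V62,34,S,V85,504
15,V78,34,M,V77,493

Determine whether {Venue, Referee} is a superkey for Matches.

No

Rows 4 and 5 have the same {Venue, Referee} value (Venue=V59, Referee=23) but are distinct tuples, so {Venue, Referee} does not determine every attribute — not a superkey.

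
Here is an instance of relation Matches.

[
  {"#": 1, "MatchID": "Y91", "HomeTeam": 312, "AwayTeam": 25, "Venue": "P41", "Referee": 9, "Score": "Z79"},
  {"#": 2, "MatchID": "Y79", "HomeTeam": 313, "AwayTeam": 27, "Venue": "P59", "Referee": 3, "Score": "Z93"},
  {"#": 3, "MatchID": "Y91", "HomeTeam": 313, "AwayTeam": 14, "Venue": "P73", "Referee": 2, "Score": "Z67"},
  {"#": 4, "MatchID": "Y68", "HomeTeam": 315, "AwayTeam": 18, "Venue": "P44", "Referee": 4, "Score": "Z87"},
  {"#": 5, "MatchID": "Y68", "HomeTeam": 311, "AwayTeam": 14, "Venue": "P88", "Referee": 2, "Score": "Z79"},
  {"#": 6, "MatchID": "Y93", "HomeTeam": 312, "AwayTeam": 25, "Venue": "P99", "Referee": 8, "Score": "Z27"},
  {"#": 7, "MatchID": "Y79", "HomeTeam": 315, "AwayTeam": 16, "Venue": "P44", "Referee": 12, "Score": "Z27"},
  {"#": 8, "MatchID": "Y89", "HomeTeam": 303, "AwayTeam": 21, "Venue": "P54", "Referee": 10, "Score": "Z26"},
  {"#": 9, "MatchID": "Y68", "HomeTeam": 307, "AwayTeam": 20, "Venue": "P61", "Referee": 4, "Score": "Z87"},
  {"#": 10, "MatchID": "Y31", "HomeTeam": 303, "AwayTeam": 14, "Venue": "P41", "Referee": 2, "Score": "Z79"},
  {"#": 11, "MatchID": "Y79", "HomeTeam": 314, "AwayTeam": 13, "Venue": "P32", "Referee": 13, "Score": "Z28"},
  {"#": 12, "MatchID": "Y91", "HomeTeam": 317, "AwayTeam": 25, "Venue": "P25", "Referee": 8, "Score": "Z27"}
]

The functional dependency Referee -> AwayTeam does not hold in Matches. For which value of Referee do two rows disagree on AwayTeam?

Referee=9: row 1 → AwayTeam = 25 ✓
Referee=3: row 2 → AwayTeam = 27 ✓
Referee=2: rows 3, 5, 10 → AwayTeam = 14, 14, 14 ✓
Referee=4: rows 4, 9 → AwayTeam takes values {18, 20} — violation
Referee=8: rows 6, 12 → AwayTeam = 25, 25 ✓
Referee=12: row 7 → AwayTeam = 16 ✓
Referee=10: row 8 → AwayTeam = 21 ✓
Referee=13: row 11 → AwayTeam = 13 ✓
The only Referee value with inconsistent AwayTeam is Referee=4.

4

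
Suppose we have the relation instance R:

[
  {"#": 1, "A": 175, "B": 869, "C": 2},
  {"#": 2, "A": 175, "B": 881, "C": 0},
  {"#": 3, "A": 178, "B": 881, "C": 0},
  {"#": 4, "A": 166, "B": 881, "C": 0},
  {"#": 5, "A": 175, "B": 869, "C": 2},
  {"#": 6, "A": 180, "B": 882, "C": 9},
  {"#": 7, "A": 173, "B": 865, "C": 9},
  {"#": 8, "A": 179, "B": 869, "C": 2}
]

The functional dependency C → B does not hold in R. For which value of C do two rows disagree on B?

9

C=2: rows 1, 5, 8 → B = 869, 869, 869 ✓
C=0: rows 2, 3, 4 → B = 881, 881, 881 ✓
C=9: rows 6, 7 → B takes values {882, 865} — violation
The only C value with inconsistent B is C=9.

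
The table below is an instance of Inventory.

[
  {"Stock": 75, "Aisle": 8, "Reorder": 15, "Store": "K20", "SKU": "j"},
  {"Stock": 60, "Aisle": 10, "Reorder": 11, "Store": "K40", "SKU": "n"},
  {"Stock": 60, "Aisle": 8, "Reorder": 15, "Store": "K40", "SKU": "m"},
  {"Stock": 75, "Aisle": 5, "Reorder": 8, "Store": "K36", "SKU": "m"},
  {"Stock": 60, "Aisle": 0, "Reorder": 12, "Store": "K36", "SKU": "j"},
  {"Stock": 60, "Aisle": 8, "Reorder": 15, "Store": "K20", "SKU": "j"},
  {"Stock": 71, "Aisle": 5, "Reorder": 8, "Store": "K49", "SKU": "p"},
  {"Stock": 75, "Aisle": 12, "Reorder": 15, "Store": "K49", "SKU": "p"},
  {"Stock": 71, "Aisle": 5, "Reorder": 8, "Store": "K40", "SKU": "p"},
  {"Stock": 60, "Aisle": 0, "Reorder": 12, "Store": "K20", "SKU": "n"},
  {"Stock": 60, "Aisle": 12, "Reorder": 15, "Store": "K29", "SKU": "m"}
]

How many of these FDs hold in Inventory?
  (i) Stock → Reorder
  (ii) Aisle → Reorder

(i) Stock → Reorder: Stock=75: 3 rows → Reorder takes values {15, 8} — violation; Stock=60: 6 rows → Reorder takes values {11, 15, 12} — violation — fails.
(ii) Aisle → Reorder: every LHS value maps to a single RHS value — holds.
1 of the 2 dependencies holds.

1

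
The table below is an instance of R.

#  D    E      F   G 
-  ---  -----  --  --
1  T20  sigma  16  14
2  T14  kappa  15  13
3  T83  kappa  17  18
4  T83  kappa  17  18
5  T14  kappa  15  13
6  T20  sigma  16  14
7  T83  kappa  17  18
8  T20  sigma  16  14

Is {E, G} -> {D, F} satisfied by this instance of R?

Yes

(E=sigma, G=14): rows 1, 6, 8 → {D,F} = (T20, 16), (T20, 16), (T20, 16) ✓
(E=kappa, G=13): rows 2, 5 → {D,F} = (T14, 15), (T14, 15) ✓
(E=kappa, G=18): rows 3, 4, 7 → {D,F} = (T83, 17), (T83, 17), (T83, 17) ✓
Every {E, G} value is associated with a single {D, F} value, so {E, G} -> {D, F} holds.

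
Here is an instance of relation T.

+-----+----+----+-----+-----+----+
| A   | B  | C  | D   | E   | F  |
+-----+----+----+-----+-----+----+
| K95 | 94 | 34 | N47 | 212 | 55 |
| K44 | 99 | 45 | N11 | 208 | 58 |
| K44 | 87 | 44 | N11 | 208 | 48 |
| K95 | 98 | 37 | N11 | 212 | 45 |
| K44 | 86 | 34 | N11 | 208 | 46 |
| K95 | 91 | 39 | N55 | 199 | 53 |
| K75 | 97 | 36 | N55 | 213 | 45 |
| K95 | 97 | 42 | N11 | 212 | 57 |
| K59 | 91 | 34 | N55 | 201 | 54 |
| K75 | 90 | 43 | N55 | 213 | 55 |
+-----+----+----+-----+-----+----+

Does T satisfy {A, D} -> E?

(A=K95, D=N47): 1 row → E = 212 ✓
(A=K44, D=N11): 3 rows → E = 208, 208, 208 ✓
(A=K95, D=N11): 2 rows → E = 212, 212 ✓
(A=K95, D=N55): 1 row → E = 199 ✓
(A=K75, D=N55): 2 rows → E = 213, 213 ✓
(A=K59, D=N55): 1 row → E = 201 ✓
Every {A, D} value is associated with a single E value, so {A, D} -> E holds.

Yes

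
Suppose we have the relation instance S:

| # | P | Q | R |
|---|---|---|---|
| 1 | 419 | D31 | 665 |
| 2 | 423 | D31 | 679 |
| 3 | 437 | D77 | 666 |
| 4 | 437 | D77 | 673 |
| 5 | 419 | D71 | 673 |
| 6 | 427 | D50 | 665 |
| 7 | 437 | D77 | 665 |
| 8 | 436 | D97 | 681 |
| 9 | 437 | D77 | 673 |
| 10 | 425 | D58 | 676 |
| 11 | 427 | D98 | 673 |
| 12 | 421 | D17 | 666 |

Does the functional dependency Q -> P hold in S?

No

Q=D31: rows 1, 2 → P takes values {419, 423} — violation
Q=D77: rows 3, 4, 7, 9 → P = 437, 437, 437, 437 ✓
Q=D71: row 5 → P = 419 ✓
Q=D50: row 6 → P = 427 ✓
Q=D97: row 8 → P = 436 ✓
Q=D58: row 10 → P = 425 ✓
Q=D98: row 11 → P = 427 ✓
Q=D17: row 12 → P = 421 ✓
Two rows agree on Q but differ on P, so Q -> P does not hold.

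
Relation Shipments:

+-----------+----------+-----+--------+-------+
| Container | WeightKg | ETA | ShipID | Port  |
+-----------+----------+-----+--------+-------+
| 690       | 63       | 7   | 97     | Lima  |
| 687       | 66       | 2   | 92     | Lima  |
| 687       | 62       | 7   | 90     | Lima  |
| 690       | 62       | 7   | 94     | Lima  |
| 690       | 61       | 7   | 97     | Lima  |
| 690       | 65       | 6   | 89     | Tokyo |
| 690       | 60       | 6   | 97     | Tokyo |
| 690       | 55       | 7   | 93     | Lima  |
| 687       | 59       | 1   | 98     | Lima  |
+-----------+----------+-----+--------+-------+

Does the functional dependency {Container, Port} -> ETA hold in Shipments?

(Container=690, Port=Lima): 4 rows → ETA = 7, 7, 7, 7 ✓
(Container=687, Port=Lima): 3 rows → ETA takes values {2, 7, 1} — violation
(Container=690, Port=Tokyo): 2 rows → ETA = 6, 6 ✓
Two rows agree on {Container, Port} but differ on ETA, so {Container, Port} -> ETA does not hold.

No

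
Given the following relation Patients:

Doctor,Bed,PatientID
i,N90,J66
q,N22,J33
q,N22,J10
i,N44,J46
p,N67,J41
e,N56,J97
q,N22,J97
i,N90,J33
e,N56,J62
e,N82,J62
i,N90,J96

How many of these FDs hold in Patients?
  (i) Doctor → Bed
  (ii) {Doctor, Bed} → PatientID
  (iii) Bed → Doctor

1

(i) Doctor → Bed: Doctor=i: 4 rows → Bed takes values {N90, N44} — violation; Doctor=e: 3 rows → Bed takes values {N56, N82} — violation — fails.
(ii) {Doctor, Bed} → PatientID: (Doctor=i, Bed=N90): 3 rows → PatientID takes values {J66, J33, J96} — violation; (Doctor=q, Bed=N22): 3 rows → PatientID takes values {J33, J10, J97} — violation; (Doctor=e, Bed=N56): 2 rows → PatientID takes values {J97, J62} — violation — fails.
(iii) Bed → Doctor: every LHS value maps to a single RHS value — holds.
1 of the 3 dependencies holds.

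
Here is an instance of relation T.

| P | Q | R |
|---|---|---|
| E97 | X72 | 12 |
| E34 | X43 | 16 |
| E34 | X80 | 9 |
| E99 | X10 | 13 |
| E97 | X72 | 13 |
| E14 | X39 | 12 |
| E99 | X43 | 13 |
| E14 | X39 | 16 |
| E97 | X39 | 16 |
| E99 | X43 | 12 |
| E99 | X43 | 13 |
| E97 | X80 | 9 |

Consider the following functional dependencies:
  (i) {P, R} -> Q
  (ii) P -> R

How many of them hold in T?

(i) {P, R} -> Q: (P=E99, R=13): 3 rows → Q takes values {X10, X43} — violation — fails.
(ii) P -> R: P=E97: 4 rows → R takes values {12, 13, 16, 9} — violation; P=E34: 2 rows → R takes values {16, 9} — violation; P=E99: 4 rows → R takes values {13, 12} — violation; P=E14: 2 rows → R takes values {12, 16} — violation — fails.
None of the 2 dependencies hold.

0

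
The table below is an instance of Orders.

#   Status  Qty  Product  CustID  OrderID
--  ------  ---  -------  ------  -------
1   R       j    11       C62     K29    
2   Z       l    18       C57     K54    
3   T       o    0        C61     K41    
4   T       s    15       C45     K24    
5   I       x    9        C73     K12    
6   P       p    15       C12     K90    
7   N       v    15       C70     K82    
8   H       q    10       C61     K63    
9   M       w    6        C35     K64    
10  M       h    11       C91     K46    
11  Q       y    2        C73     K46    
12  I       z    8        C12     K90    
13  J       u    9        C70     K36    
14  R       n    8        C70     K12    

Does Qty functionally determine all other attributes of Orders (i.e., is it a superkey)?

All 14 rows have distinct Qty values, so Qty → (all attributes) holds and Qty is a superkey.

Yes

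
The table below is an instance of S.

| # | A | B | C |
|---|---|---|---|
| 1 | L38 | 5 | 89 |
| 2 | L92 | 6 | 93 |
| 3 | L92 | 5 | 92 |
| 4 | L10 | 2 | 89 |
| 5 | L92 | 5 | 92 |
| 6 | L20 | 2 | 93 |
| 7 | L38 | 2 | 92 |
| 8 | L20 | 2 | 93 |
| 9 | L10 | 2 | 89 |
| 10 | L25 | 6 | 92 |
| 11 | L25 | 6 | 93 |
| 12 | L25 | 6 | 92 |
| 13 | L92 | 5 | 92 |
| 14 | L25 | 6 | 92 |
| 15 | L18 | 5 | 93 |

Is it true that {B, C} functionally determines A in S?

No

(B=5, C=89): row 1 → A = L38 ✓
(B=6, C=93): rows 2, 11 → A takes values {L92, L25} — violation
(B=5, C=92): rows 3, 5, 13 → A = L92, L92, L92 ✓
(B=2, C=89): rows 4, 9 → A = L10, L10 ✓
(B=2, C=93): rows 6, 8 → A = L20, L20 ✓
(B=2, C=92): row 7 → A = L38 ✓
(B=6, C=92): rows 10, 12, 14 → A = L25, L25, L25 ✓
(B=5, C=93): row 15 → A = L18 ✓
Two rows agree on {B, C} but differ on A, so {B, C} → A does not hold.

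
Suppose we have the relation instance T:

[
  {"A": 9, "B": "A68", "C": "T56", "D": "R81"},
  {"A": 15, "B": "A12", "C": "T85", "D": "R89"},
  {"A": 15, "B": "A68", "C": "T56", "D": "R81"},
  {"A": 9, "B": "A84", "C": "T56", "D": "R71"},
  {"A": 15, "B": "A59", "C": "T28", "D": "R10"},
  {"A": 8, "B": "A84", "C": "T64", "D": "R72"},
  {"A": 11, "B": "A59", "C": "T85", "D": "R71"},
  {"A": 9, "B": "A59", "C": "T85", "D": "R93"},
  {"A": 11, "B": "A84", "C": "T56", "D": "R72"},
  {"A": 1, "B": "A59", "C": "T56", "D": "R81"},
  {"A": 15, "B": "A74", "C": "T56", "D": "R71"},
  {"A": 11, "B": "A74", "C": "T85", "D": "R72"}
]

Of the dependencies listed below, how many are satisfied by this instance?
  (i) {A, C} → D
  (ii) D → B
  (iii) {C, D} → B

(i) {A, C} → D: (A=9, C=T56): 2 rows → D takes values {R81, R71} — violation; (A=15, C=T56): 2 rows → D takes values {R81, R71} — violation; (A=11, C=T85): 2 rows → D takes values {R71, R72} — violation — fails.
(ii) D → B: D=R81: 3 rows → B takes values {A68, A59} — violation; D=R71: 3 rows → B takes values {A84, A59, A74} — violation; D=R72: 3 rows → B takes values {A84, A74} — violation — fails.
(iii) {C, D} → B: (C=T56, D=R81): 3 rows → B takes values {A68, A59} — violation; (C=T56, D=R71): 2 rows → B takes values {A84, A74} — violation — fails.
None of the 3 dependencies hold.

0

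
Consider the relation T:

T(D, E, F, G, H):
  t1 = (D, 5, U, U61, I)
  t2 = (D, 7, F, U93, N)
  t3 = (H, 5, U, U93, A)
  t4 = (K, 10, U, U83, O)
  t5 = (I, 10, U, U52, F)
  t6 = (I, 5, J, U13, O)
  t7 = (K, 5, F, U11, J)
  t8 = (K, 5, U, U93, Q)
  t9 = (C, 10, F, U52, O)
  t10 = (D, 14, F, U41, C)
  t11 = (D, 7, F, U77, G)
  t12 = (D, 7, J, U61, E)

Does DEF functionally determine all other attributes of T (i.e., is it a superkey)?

No

Rows 2 and 11 have the same DEF value (D=D, E=7, F=F) but are distinct tuples, so DEF does not determine every attribute — not a superkey.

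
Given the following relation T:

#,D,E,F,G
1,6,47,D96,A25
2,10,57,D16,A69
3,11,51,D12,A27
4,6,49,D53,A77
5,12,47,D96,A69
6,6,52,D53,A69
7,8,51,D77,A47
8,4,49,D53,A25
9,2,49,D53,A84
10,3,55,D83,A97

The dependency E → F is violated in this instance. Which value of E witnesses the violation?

51

E=47: rows 1, 5 → F = D96, D96 ✓
E=57: row 2 → F = D16 ✓
E=51: rows 3, 7 → F takes values {D12, D77} — violation
E=49: rows 4, 8, 9 → F = D53, D53, D53 ✓
E=52: row 6 → F = D53 ✓
E=55: row 10 → F = D83 ✓
The only E value with inconsistent F is E=51.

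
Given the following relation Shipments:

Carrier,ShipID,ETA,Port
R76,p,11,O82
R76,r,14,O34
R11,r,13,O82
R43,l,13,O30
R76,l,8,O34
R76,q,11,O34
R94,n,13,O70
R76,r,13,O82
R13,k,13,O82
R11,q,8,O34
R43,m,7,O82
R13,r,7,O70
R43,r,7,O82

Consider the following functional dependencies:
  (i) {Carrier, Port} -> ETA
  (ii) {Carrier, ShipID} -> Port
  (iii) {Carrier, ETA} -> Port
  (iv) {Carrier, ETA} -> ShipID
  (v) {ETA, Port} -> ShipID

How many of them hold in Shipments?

(i) {Carrier, Port} -> ETA: (Carrier=R76, Port=O82): 2 rows → ETA takes values {11, 13} — violation; (Carrier=R76, Port=O34): 3 rows → ETA takes values {14, 8, 11} — violation — fails.
(ii) {Carrier, ShipID} -> Port: (Carrier=R76, ShipID=r): 2 rows → Port takes values {O34, O82} — violation — fails.
(iii) {Carrier, ETA} -> Port: (Carrier=R76, ETA=11): 2 rows → Port takes values {O82, O34} — violation — fails.
(iv) {Carrier, ETA} -> ShipID: (Carrier=R76, ETA=11): 2 rows → ShipID takes values {p, q} — violation; (Carrier=R43, ETA=7): 2 rows → ShipID takes values {m, r} — violation — fails.
(v) {ETA, Port} -> ShipID: (ETA=13, Port=O82): 3 rows → ShipID takes values {r, k} — violation; (ETA=8, Port=O34): 2 rows → ShipID takes values {l, q} — violation; (ETA=7, Port=O82): 2 rows → ShipID takes values {m, r} — violation — fails.
None of the 5 dependencies hold.

0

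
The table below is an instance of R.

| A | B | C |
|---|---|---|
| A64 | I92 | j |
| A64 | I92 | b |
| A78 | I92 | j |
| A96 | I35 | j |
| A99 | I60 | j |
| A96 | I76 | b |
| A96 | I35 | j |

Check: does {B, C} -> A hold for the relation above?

No

(B=I92, C=j): 2 rows → A takes values {A64, A78} — violation
(B=I92, C=b): 1 row → A = A64 ✓
(B=I35, C=j): 2 rows → A = A96, A96 ✓
(B=I60, C=j): 1 row → A = A99 ✓
(B=I76, C=b): 1 row → A = A96 ✓
Two rows agree on {B, C} but differ on A, so {B, C} -> A does not hold.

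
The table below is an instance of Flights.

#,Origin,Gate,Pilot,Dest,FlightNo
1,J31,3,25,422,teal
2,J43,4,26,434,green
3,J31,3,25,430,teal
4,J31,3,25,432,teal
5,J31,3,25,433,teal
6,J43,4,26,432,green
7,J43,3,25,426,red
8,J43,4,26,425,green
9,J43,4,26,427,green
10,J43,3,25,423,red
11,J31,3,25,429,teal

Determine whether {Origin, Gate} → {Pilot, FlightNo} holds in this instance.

Yes

(Origin=J31, Gate=3): rows 1, 3, 4, 5, 11 → {Pilot,FlightNo} = (25, teal), (25, teal), (25, teal), (25, teal), (25, teal) ✓
(Origin=J43, Gate=4): rows 2, 6, 8, 9 → {Pilot,FlightNo} = (26, green), (26, green), (26, green), (26, green) ✓
(Origin=J43, Gate=3): rows 7, 10 → {Pilot,FlightNo} = (25, red), (25, red) ✓
Every {Origin, Gate} value is associated with a single {Pilot, FlightNo} value, so {Origin, Gate} → {Pilot, FlightNo} holds.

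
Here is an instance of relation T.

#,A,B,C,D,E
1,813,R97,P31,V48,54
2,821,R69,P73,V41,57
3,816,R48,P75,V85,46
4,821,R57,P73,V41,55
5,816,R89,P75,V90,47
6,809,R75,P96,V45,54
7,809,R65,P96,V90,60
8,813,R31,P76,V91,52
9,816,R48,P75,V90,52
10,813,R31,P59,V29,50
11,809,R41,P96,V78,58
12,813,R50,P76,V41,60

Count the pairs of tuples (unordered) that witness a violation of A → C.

A=813: violating pairs (1,8), (1,10), (1,12), (8,10), (10,12) — 5 pairs.
A=821: all 2 rows agree on C — 0 pairs.
A=816: all 3 rows agree on C — 0 pairs.
A=809: all 3 rows agree on C — 0 pairs.

5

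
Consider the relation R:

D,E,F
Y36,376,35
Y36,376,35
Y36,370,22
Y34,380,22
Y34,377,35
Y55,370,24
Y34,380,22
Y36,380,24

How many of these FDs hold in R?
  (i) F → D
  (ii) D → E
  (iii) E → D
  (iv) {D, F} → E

1

(i) F → D: F=35: 3 rows → D takes values {Y36, Y34} — violation; F=22: 3 rows → D takes values {Y36, Y34} — violation; F=24: 2 rows → D takes values {Y55, Y36} — violation — fails.
(ii) D → E: D=Y36: 4 rows → E takes values {376, 370, 380} — violation; D=Y34: 3 rows → E takes values {380, 377} — violation — fails.
(iii) E → D: E=370: 2 rows → D takes values {Y36, Y55} — violation; E=380: 3 rows → D takes values {Y34, Y36} — violation — fails.
(iv) {D, F} → E: every LHS value maps to a single RHS value — holds.
1 of the 4 dependencies holds.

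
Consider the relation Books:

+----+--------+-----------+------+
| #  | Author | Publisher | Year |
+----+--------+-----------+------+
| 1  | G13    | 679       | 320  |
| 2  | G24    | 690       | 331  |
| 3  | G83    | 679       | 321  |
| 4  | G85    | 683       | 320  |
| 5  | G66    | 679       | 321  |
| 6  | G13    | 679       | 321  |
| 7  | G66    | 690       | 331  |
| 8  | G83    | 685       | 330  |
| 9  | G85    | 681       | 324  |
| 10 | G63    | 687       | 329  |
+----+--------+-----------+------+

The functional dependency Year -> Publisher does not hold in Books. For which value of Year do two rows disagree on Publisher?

320

Year=320: rows 1, 4 → Publisher takes values {679, 683} — violation
Year=331: rows 2, 7 → Publisher = 690, 690 ✓
Year=321: rows 3, 5, 6 → Publisher = 679, 679, 679 ✓
Year=330: row 8 → Publisher = 685 ✓
Year=324: row 9 → Publisher = 681 ✓
Year=329: row 10 → Publisher = 687 ✓
The only Year value with inconsistent Publisher is Year=320.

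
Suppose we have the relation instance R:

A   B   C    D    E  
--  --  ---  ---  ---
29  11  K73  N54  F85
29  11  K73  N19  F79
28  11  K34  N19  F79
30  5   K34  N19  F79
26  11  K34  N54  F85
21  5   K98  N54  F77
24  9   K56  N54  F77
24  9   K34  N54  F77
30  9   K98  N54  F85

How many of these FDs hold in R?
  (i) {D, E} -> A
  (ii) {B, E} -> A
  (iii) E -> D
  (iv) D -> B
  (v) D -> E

1

(i) {D, E} -> A: (D=N54, E=F85): 3 rows → A takes values {29, 26, 30} — violation; (D=N19, E=F79): 3 rows → A takes values {29, 28, 30} — violation; (D=N54, E=F77): 3 rows → A takes values {21, 24} — violation — fails.
(ii) {B, E} -> A: (B=11, E=F85): 2 rows → A takes values {29, 26} — violation; (B=11, E=F79): 2 rows → A takes values {29, 28} — violation — fails.
(iii) E -> D: every LHS value maps to a single RHS value — holds.
(iv) D -> B: D=N54: 6 rows → B takes values {11, 5, 9} — violation; D=N19: 3 rows → B takes values {11, 5} — violation — fails.
(v) D -> E: D=N54: 6 rows → E takes values {F85, F77} — violation — fails.
1 of the 5 dependencies holds.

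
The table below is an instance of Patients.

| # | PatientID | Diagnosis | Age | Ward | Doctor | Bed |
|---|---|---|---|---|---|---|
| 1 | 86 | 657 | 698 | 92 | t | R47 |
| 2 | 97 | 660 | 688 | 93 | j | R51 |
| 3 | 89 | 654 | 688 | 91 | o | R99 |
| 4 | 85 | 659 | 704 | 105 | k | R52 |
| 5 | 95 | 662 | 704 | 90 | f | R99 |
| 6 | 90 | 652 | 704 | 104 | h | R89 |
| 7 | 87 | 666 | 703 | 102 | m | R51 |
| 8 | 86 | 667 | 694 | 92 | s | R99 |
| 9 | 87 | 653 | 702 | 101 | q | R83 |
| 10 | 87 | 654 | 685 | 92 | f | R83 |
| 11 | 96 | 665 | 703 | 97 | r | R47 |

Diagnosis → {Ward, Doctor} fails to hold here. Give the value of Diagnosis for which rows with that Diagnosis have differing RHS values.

Diagnosis=657: row 1 → {Ward,Doctor} = (92, t) ✓
Diagnosis=660: row 2 → {Ward,Doctor} = (93, j) ✓
Diagnosis=654: rows 3, 10 → {Ward,Doctor} takes values {(91, o), (92, f)} — violation
Diagnosis=659: row 4 → {Ward,Doctor} = (105, k) ✓
Diagnosis=662: row 5 → {Ward,Doctor} = (90, f) ✓
Diagnosis=652: row 6 → {Ward,Doctor} = (104, h) ✓
Diagnosis=666: row 7 → {Ward,Doctor} = (102, m) ✓
Diagnosis=667: row 8 → {Ward,Doctor} = (92, s) ✓
Diagnosis=653: row 9 → {Ward,Doctor} = (101, q) ✓
Diagnosis=665: row 11 → {Ward,Doctor} = (97, r) ✓
The only Diagnosis value with inconsistent RHS is Diagnosis=654.

654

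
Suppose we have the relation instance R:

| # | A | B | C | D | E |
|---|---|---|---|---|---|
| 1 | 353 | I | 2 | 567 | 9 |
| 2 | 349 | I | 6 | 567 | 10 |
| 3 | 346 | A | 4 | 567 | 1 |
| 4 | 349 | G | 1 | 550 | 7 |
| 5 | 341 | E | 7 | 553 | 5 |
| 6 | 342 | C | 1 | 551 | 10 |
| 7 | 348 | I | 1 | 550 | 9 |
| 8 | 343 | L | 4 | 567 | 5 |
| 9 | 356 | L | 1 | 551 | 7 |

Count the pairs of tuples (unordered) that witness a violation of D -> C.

5

D=567: violating pairs (1,2), (1,3), (1,8), (2,3), (2,8) — 5 pairs.
D=550: all 2 rows agree on C — 0 pairs.
D=551: all 2 rows agree on C — 0 pairs.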